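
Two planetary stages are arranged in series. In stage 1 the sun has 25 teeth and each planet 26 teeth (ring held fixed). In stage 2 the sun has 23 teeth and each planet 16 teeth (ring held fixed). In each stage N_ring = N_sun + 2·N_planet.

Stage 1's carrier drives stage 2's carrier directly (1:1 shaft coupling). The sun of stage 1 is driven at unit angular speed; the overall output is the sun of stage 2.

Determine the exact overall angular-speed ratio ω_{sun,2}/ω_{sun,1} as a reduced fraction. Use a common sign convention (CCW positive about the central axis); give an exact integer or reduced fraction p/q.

Stage 1: N_ring = 25 + 2·26 = 77
Stage 1: 25(ω_s−ω_c) = −77(ω_r−ω_c),  ω_r=0, ω_s=1
Stage 1: 25(1−ω_c) = −77(0−ω_c)  ⇒  102ω_c = 25  ⇒  ω_c = 25/102
  ⇒ ω_c¹/ω_s¹ = 25/102
Stage 2: N_ring = 23 + 2·16 = 55
Stage 2: 23(ω_s−ω_c) = −55(ω_r−ω_c),  ω_r=0, ω_c=1
Stage 2: ω_s = 1 − (55/23)(0−1) = 78/23
  ⇒ ω_s²/ω_c² = 78/23
Coupling ω_c² = ω_c¹ ⇒ overall = 25/102 × 78/23 = 325/391

325/391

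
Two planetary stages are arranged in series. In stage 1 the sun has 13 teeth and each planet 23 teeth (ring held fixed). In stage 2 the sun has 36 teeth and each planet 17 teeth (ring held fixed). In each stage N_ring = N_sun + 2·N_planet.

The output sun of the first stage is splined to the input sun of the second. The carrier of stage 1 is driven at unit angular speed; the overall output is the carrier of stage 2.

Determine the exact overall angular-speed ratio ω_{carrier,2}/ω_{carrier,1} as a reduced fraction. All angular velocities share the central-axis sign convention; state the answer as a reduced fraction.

Stage 1: N_ring = 13 + 2·23 = 59
Stage 1: 13(ω_s−ω_c) = −59(ω_r−ω_c),  ω_r=0, ω_c=1
Stage 1: ω_s = 1 − (59/13)(0−1) = 72/13
  ⇒ ω_s¹/ω_c¹ = 72/13
Stage 2: N_ring = 36 + 2·17 = 70
Stage 2: 36(ω_s−ω_c) = −70(ω_r−ω_c),  ω_r=0, ω_s=1
Stage 2: 36(1−ω_c) = −70(0−ω_c)  ⇒  106ω_c = 36  ⇒  ω_c = 18/53
  ⇒ ω_c²/ω_s² = 18/53
Coupling ω_s² = ω_s¹ ⇒ overall = 72/13 × 18/53 = 1296/689

1296/689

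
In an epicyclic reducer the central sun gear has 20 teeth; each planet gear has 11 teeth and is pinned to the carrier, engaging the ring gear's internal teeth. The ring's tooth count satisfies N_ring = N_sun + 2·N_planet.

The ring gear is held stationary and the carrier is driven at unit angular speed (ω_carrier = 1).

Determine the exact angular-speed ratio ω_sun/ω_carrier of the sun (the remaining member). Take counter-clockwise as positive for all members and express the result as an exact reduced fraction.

N_ring = 20 + 2·11 = 42
20(ω_s−ω_c) = −42(ω_r−ω_c),  ω_r=0, ω_c=1
ω_s = 1 − (42/20)(0−1) = 31/10
ω_s/ω_c = 31/10

31/10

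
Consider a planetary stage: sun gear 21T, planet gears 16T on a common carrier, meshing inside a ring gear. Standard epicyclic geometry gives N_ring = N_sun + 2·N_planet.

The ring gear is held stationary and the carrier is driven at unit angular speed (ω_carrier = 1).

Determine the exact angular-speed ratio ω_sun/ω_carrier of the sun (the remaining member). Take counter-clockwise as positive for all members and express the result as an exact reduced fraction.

N_ring = 21 + 2·16 = 53
21(ω_s−ω_c) = −53(ω_r−ω_c),  ω_r=0, ω_c=1
ω_s = 1 − (53/21)(0−1) = 74/21
ω_s/ω_c = 74/21

74/21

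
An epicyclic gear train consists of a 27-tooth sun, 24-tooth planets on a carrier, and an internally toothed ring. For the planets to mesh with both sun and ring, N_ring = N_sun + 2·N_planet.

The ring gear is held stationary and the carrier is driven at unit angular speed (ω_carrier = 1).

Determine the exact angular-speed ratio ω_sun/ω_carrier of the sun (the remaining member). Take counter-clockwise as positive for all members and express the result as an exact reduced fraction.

N_ring = 27 + 2·24 = 75
27(ω_s−ω_c) = −75(ω_r−ω_c),  ω_r=0, ω_c=1
ω_s = 1 − (75/27)(0−1) = 34/9
ω_s/ω_c = 34/9

34/9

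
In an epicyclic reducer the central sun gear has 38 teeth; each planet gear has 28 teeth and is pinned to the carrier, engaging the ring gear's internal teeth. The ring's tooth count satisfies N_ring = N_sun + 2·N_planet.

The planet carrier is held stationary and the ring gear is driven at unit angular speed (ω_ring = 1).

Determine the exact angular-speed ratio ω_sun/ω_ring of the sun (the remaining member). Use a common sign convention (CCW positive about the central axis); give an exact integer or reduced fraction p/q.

N_ring = 38 + 2·28 = 94
38(ω_s−ω_c) = −94(ω_r−ω_c),  ω_c=0, ω_r=1
ω_s = 0 − (94/38)(1−0) = -47/19
ω_s/ω_r = -47/19

-47/19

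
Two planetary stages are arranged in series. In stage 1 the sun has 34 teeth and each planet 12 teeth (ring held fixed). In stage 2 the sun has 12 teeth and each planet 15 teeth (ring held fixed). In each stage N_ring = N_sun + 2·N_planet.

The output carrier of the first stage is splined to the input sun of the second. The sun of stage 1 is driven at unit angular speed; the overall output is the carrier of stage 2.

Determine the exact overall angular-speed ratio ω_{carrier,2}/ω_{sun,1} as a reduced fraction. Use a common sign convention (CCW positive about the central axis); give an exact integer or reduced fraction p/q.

17/207

Stage 1: N_ring = 34 + 2·12 = 58
Stage 1: 34(ω_s−ω_c) = −58(ω_r−ω_c),  ω_r=0, ω_s=1
Stage 1: 34(1−ω_c) = −58(0−ω_c)  ⇒  92ω_c = 34  ⇒  ω_c = 17/46
  ⇒ ω_c¹/ω_s¹ = 17/46
Stage 2: N_ring = 12 + 2·15 = 42
Stage 2: 12(ω_s−ω_c) = −42(ω_r−ω_c),  ω_r=0, ω_s=1
Stage 2: 12(1−ω_c) = −42(0−ω_c)  ⇒  54ω_c = 12  ⇒  ω_c = 2/9
  ⇒ ω_c²/ω_s² = 2/9
Coupling ω_s² = ω_c¹ ⇒ overall = 17/46 × 2/9 = 17/207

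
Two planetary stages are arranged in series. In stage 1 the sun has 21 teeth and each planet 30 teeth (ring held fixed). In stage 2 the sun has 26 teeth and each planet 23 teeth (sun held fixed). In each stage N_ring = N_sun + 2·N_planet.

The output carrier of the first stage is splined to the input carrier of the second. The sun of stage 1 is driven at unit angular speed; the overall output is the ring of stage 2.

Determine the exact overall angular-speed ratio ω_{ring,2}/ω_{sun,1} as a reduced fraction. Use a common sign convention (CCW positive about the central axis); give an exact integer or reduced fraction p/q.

343/1224

Stage 1: N_ring = 21 + 2·30 = 81
Stage 1: 21(ω_s−ω_c) = −81(ω_r−ω_c),  ω_r=0, ω_s=1
Stage 1: 21(1−ω_c) = −81(0−ω_c)  ⇒  102ω_c = 21  ⇒  ω_c = 7/34
  ⇒ ω_c¹/ω_s¹ = 7/34
Stage 2: N_ring = 26 + 2·23 = 72
Stage 2: 26(ω_s−ω_c) = −72(ω_r−ω_c),  ω_s=0, ω_c=1
Stage 2: ω_r = 1 − (26/72)(0−1) = 49/36
  ⇒ ω_r²/ω_c² = 49/36
Coupling ω_c² = ω_c¹ ⇒ overall = 7/34 × 49/36 = 343/1224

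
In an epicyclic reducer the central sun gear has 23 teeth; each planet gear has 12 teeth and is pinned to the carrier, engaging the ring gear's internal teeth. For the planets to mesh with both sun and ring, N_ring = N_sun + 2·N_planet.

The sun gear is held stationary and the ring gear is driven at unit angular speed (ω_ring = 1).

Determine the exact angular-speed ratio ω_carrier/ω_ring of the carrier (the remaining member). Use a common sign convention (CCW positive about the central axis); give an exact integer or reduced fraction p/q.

N_ring = 23 + 2·12 = 47
23(ω_s−ω_c) = −47(ω_r−ω_c),  ω_s=0, ω_r=1
23(0−ω_c) = −47(1−ω_c)  ⇒  70ω_c = 47  ⇒  ω_c = 47/70
ω_c/ω_r = 47/70

47/70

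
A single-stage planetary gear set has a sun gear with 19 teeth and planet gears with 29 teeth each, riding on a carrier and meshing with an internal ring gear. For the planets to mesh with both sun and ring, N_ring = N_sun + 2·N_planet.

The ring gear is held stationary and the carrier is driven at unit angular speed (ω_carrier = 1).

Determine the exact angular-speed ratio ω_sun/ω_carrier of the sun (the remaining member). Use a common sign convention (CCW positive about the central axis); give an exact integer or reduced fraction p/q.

96/19

N_ring = 19 + 2·29 = 77
19(ω_s−ω_c) = −77(ω_r−ω_c),  ω_r=0, ω_c=1
ω_s = 1 − (77/19)(0−1) = 96/19
ω_s/ω_c = 96/19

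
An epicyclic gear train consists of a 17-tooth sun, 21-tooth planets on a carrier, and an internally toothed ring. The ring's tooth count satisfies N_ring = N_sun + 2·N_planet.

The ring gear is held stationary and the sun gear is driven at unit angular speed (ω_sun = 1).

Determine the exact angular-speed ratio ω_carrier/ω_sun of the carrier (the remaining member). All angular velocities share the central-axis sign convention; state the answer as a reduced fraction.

N_ring = 17 + 2·21 = 59
17(ω_s−ω_c) = −59(ω_r−ω_c),  ω_r=0, ω_s=1
17(1−ω_c) = −59(0−ω_c)  ⇒  76ω_c = 17  ⇒  ω_c = 17/76
ω_c/ω_s = 17/76

17/76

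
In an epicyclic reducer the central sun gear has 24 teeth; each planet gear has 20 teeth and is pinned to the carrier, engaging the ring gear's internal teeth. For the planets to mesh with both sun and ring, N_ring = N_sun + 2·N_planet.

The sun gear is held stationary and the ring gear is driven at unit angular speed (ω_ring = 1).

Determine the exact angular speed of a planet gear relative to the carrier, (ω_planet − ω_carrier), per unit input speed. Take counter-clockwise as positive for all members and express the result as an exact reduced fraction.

48/55

N_ring = 24 + 2·20 = 64
24(ω_s−ω_c) = −64(ω_r−ω_c),  ω_s=0, ω_r=1
24(0−ω_c) = −64(1−ω_c)  ⇒  88ω_c = 64  ⇒  ω_c = 8/11
sun–planet: 24·(0−8/11) = −20·(ω_p−ω_c)  ⇒  ω_p−ω_c = −(24/20)·(-8/11) = 48/55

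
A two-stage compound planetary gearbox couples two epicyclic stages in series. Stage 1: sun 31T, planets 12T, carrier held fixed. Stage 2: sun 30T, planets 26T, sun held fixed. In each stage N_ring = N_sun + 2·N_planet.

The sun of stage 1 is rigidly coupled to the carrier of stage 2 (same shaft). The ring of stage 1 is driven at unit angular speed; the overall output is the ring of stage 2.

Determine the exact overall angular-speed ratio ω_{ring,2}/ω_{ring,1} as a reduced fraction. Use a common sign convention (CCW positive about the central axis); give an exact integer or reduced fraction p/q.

Stage 1: N_ring = 31 + 2·12 = 55
Stage 1: 31(ω_s−ω_c) = −55(ω_r−ω_c),  ω_c=0, ω_r=1
Stage 1: ω_s = 0 − (55/31)(1−0) = -55/31
  ⇒ ω_s¹/ω_r¹ = -55/31
Stage 2: N_ring = 30 + 2·26 = 82
Stage 2: 30(ω_s−ω_c) = −82(ω_r−ω_c),  ω_s=0, ω_c=1
Stage 2: ω_r = 1 − (30/82)(0−1) = 56/41
  ⇒ ω_r²/ω_c² = 56/41
Coupling ω_c² = ω_s¹ ⇒ overall = -55/31 × 56/41 = -3080/1271

-3080/1271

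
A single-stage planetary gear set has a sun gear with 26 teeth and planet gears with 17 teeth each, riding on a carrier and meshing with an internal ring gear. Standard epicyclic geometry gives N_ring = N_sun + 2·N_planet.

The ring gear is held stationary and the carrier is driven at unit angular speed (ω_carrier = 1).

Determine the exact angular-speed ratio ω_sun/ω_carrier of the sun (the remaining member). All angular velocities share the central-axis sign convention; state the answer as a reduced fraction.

N_ring = 26 + 2·17 = 60
26(ω_s−ω_c) = −60(ω_r−ω_c),  ω_r=0, ω_c=1
ω_s = 1 − (60/26)(0−1) = 43/13
ω_s/ω_c = 43/13

43/13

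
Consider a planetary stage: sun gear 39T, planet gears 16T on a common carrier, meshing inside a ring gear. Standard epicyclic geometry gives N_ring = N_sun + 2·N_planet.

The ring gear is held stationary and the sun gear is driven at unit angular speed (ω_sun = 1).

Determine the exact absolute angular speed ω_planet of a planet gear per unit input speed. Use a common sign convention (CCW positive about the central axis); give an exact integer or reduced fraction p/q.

N_ring = 39 + 2·16 = 71
39(ω_s−ω_c) = −71(ω_r−ω_c),  ω_r=0, ω_s=1
39(1−ω_c) = −71(0−ω_c)  ⇒  110ω_c = 39  ⇒  ω_c = 39/110
sun–planet: 39·(1−39/110) = −16·(ω_p−ω_c)  ⇒  ω_p−ω_c = −(39/16)·(71/110) = -2769/1760
ω_p = 39/110 − 2769/1760 = -39/32

-39/32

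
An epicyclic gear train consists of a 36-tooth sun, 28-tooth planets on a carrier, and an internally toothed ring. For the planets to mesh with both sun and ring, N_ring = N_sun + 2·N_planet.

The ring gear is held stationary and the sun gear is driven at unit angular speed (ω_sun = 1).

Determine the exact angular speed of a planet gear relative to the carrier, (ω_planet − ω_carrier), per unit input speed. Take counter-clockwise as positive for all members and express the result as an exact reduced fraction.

N_ring = 36 + 2·28 = 92
36(ω_s−ω_c) = −92(ω_r−ω_c),  ω_r=0, ω_s=1
36(1−ω_c) = −92(0−ω_c)  ⇒  128ω_c = 36  ⇒  ω_c = 9/32
sun–planet: 36·(1−9/32) = −28·(ω_p−ω_c)  ⇒  ω_p−ω_c = −(36/28)·(23/32) = -207/224

-207/224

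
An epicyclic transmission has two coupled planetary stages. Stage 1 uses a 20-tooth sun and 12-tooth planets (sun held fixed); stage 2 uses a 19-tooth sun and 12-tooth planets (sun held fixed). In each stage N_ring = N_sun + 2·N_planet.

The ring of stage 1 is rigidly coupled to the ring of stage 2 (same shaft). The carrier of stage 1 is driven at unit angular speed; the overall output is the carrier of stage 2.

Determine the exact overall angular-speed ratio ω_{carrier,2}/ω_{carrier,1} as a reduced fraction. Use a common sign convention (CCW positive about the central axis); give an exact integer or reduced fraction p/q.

Stage 1: N_ring = 20 + 2·12 = 44
Stage 1: 20(ω_s−ω_c) = −44(ω_r−ω_c),  ω_s=0, ω_c=1
Stage 1: ω_r = 1 − (20/44)(0−1) = 16/11
  ⇒ ω_r¹/ω_c¹ = 16/11
Stage 2: N_ring = 19 + 2·12 = 43
Stage 2: 19(ω_s−ω_c) = −43(ω_r−ω_c),  ω_s=0, ω_r=1
Stage 2: 19(0−ω_c) = −43(1−ω_c)  ⇒  62ω_c = 43  ⇒  ω_c = 43/62
  ⇒ ω_c²/ω_r² = 43/62
Coupling ω_r² = ω_r¹ ⇒ overall = 16/11 × 43/62 = 344/341

344/341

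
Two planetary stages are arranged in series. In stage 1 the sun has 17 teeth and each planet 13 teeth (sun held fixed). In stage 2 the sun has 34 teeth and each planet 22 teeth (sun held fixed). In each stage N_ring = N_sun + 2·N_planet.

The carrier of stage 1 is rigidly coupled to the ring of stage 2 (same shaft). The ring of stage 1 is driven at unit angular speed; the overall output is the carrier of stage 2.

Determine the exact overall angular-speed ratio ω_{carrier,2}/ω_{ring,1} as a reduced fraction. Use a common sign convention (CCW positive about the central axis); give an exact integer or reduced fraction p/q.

Stage 1: N_ring = 17 + 2·13 = 43
Stage 1: 17(ω_s−ω_c) = −43(ω_r−ω_c),  ω_s=0, ω_r=1
Stage 1: 17(0−ω_c) = −43(1−ω_c)  ⇒  60ω_c = 43  ⇒  ω_c = 43/60
  ⇒ ω_c¹/ω_r¹ = 43/60
Stage 2: N_ring = 34 + 2·22 = 78
Stage 2: 34(ω_s−ω_c) = −78(ω_r−ω_c),  ω_s=0, ω_r=1
Stage 2: 34(0−ω_c) = −78(1−ω_c)  ⇒  112ω_c = 78  ⇒  ω_c = 39/56
  ⇒ ω_c²/ω_r² = 39/56
Coupling ω_r² = ω_c¹ ⇒ overall = 43/60 × 39/56 = 559/1120

559/1120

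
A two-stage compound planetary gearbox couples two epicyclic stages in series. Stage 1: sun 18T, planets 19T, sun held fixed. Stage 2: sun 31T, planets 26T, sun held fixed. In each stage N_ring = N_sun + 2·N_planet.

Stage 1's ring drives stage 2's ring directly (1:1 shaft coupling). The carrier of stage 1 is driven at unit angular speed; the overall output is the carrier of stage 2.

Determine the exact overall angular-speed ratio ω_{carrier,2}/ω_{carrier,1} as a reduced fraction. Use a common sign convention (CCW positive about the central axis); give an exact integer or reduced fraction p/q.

3071/3192

Stage 1: N_ring = 18 + 2·19 = 56
Stage 1: 18(ω_s−ω_c) = −56(ω_r−ω_c),  ω_s=0, ω_c=1
Stage 1: ω_r = 1 − (18/56)(0−1) = 37/28
  ⇒ ω_r¹/ω_c¹ = 37/28
Stage 2: N_ring = 31 + 2·26 = 83
Stage 2: 31(ω_s−ω_c) = −83(ω_r−ω_c),  ω_s=0, ω_r=1
Stage 2: 31(0−ω_c) = −83(1−ω_c)  ⇒  114ω_c = 83  ⇒  ω_c = 83/114
  ⇒ ω_c²/ω_r² = 83/114
Coupling ω_r² = ω_r¹ ⇒ overall = 37/28 × 83/114 = 3071/3192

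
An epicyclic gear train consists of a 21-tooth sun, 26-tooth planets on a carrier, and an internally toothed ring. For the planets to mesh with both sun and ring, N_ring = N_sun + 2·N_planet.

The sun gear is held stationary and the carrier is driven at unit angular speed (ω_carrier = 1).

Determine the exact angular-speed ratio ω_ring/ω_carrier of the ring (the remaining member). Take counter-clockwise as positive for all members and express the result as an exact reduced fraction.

94/73

N_ring = 21 + 2·26 = 73
21(ω_s−ω_c) = −73(ω_r−ω_c),  ω_s=0, ω_c=1
ω_r = 1 − (21/73)(0−1) = 94/73
ω_r/ω_c = 94/73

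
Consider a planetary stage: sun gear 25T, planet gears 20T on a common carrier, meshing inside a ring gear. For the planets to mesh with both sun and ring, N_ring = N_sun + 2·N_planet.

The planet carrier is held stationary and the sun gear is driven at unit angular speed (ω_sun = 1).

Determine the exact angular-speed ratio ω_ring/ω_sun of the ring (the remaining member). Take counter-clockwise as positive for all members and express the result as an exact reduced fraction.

-5/13

N_ring = 25 + 2·20 = 65
25(ω_s−ω_c) = −65(ω_r−ω_c),  ω_c=0, ω_s=1
ω_r = 0 − (25/65)(1−0) = -5/13
ω_r/ω_s = -5/13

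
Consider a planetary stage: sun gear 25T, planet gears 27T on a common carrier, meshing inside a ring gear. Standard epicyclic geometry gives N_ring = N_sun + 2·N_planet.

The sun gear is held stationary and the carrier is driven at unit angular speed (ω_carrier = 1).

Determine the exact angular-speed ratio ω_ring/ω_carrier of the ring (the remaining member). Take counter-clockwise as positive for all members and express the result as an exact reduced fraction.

104/79

N_ring = 25 + 2·27 = 79
25(ω_s−ω_c) = −79(ω_r−ω_c),  ω_s=0, ω_c=1
ω_r = 1 − (25/79)(0−1) = 104/79
ω_r/ω_c = 104/79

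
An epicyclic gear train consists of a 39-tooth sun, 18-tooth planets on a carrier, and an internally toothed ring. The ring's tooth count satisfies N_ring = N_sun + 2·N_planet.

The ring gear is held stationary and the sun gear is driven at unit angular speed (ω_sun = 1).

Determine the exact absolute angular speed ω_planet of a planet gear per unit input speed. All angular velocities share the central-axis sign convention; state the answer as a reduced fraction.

N_ring = 39 + 2·18 = 75
39(ω_s−ω_c) = −75(ω_r−ω_c),  ω_r=0, ω_s=1
39(1−ω_c) = −75(0−ω_c)  ⇒  114ω_c = 39  ⇒  ω_c = 13/38
sun–planet: 39·(1−13/38) = −18·(ω_p−ω_c)  ⇒  ω_p−ω_c = −(39/18)·(25/38) = -325/228
ω_p = 13/38 − 325/228 = -13/12

-13/12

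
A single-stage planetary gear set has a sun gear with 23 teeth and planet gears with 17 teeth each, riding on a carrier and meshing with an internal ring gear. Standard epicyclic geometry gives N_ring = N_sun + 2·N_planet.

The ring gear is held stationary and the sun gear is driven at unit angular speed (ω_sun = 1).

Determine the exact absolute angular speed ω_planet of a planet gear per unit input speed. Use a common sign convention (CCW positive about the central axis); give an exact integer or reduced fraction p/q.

N_ring = 23 + 2·17 = 57
23(ω_s−ω_c) = −57(ω_r−ω_c),  ω_r=0, ω_s=1
23(1−ω_c) = −57(0−ω_c)  ⇒  80ω_c = 23  ⇒  ω_c = 23/80
sun–planet: 23·(1−23/80) = −17·(ω_p−ω_c)  ⇒  ω_p−ω_c = −(23/17)·(57/80) = -1311/1360
ω_p = 23/80 − 1311/1360 = -23/34

-23/34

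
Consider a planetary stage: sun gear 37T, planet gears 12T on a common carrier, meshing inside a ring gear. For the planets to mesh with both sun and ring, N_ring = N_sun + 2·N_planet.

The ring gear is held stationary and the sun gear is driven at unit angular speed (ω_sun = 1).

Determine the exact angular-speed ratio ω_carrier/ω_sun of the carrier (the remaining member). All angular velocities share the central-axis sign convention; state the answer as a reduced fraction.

N_ring = 37 + 2·12 = 61
37(ω_s−ω_c) = −61(ω_r−ω_c),  ω_r=0, ω_s=1
37(1−ω_c) = −61(0−ω_c)  ⇒  98ω_c = 37  ⇒  ω_c = 37/98
ω_c/ω_s = 37/98

37/98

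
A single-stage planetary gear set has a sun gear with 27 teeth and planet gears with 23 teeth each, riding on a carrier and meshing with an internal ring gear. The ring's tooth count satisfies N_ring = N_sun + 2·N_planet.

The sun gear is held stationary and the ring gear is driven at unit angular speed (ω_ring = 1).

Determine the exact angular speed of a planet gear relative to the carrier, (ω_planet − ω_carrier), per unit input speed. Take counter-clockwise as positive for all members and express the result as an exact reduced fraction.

1971/2300

N_ring = 27 + 2·23 = 73
27(ω_s−ω_c) = −73(ω_r−ω_c),  ω_s=0, ω_r=1
27(0−ω_c) = −73(1−ω_c)  ⇒  100ω_c = 73  ⇒  ω_c = 73/100
sun–planet: 27·(0−73/100) = −23·(ω_p−ω_c)  ⇒  ω_p−ω_c = −(27/23)·(-73/100) = 1971/2300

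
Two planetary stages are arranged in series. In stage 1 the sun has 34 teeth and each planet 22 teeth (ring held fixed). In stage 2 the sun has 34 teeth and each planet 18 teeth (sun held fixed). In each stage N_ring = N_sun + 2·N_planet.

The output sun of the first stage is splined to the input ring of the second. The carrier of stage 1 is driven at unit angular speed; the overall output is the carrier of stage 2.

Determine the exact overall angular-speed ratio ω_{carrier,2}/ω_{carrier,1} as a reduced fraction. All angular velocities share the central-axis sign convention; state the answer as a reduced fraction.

Stage 1: N_ring = 34 + 2·22 = 78
Stage 1: 34(ω_s−ω_c) = −78(ω_r−ω_c),  ω_r=0, ω_c=1
Stage 1: ω_s = 1 − (78/34)(0−1) = 56/17
  ⇒ ω_s¹/ω_c¹ = 56/17
Stage 2: N_ring = 34 + 2·18 = 70
Stage 2: 34(ω_s−ω_c) = −70(ω_r−ω_c),  ω_s=0, ω_r=1
Stage 2: 34(0−ω_c) = −70(1−ω_c)  ⇒  104ω_c = 70  ⇒  ω_c = 35/52
  ⇒ ω_c²/ω_r² = 35/52
Coupling ω_r² = ω_s¹ ⇒ overall = 56/17 × 35/52 = 490/221

490/221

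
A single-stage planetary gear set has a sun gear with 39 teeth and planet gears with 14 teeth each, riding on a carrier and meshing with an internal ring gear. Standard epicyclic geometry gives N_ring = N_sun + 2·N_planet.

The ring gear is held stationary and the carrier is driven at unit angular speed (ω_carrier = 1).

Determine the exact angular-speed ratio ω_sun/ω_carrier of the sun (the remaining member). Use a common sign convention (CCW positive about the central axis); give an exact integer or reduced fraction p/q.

N_ring = 39 + 2·14 = 67
39(ω_s−ω_c) = −67(ω_r−ω_c),  ω_r=0, ω_c=1
ω_s = 1 − (67/39)(0−1) = 106/39
ω_s/ω_c = 106/39

106/39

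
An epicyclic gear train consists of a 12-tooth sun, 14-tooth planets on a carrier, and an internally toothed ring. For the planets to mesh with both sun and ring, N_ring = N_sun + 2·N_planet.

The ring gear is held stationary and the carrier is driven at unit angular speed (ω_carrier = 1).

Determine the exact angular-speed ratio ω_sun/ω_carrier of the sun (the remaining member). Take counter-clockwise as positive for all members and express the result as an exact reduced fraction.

13/3

N_ring = 12 + 2·14 = 40
12(ω_s−ω_c) = −40(ω_r−ω_c),  ω_r=0, ω_c=1
ω_s = 1 − (40/12)(0−1) = 13/3
ω_s/ω_c = 13/3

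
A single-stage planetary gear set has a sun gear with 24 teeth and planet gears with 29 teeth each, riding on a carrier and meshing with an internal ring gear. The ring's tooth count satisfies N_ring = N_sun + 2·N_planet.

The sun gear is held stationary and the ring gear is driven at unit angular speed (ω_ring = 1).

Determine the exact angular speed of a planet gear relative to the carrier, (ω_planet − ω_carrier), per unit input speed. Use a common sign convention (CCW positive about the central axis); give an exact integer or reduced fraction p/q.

N_ring = 24 + 2·29 = 82
24(ω_s−ω_c) = −82(ω_r−ω_c),  ω_s=0, ω_r=1
24(0−ω_c) = −82(1−ω_c)  ⇒  106ω_c = 82  ⇒  ω_c = 41/53
sun–planet: 24·(0−41/53) = −29·(ω_p−ω_c)  ⇒  ω_p−ω_c = −(24/29)·(-41/53) = 984/1537

984/1537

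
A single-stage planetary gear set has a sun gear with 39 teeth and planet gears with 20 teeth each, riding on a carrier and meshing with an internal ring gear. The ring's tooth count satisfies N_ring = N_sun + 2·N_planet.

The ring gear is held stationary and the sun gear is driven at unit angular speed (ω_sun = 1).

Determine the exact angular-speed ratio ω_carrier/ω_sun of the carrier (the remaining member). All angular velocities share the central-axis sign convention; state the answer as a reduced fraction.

N_ring = 39 + 2·20 = 79
39(ω_s−ω_c) = −79(ω_r−ω_c),  ω_r=0, ω_s=1
39(1−ω_c) = −79(0−ω_c)  ⇒  118ω_c = 39  ⇒  ω_c = 39/118
ω_c/ω_s = 39/118

39/118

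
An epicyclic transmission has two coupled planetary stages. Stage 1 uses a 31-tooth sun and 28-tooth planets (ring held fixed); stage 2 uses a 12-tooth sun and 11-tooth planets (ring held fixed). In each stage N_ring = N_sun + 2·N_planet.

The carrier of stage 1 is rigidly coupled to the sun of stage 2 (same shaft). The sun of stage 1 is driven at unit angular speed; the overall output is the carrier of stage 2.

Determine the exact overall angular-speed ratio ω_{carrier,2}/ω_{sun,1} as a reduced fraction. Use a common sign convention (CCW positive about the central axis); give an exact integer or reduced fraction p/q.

93/1357

Stage 1: N_ring = 31 + 2·28 = 87
Stage 1: 31(ω_s−ω_c) = −87(ω_r−ω_c),  ω_r=0, ω_s=1
Stage 1: 31(1−ω_c) = −87(0−ω_c)  ⇒  118ω_c = 31  ⇒  ω_c = 31/118
  ⇒ ω_c¹/ω_s¹ = 31/118
Stage 2: N_ring = 12 + 2·11 = 34
Stage 2: 12(ω_s−ω_c) = −34(ω_r−ω_c),  ω_r=0, ω_s=1
Stage 2: 12(1−ω_c) = −34(0−ω_c)  ⇒  46ω_c = 12  ⇒  ω_c = 6/23
  ⇒ ω_c²/ω_s² = 6/23
Coupling ω_s² = ω_c¹ ⇒ overall = 31/118 × 6/23 = 93/1357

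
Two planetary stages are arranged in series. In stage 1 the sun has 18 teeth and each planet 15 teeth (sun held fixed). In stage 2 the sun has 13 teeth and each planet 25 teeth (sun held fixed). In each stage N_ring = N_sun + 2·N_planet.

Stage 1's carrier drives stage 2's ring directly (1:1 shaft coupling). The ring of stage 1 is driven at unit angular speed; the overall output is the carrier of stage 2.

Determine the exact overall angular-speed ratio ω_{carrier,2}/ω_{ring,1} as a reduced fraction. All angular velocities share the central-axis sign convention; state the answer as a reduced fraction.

Stage 1: N_ring = 18 + 2·15 = 48
Stage 1: 18(ω_s−ω_c) = −48(ω_r−ω_c),  ω_s=0, ω_r=1
Stage 1: 18(0−ω_c) = −48(1−ω_c)  ⇒  66ω_c = 48  ⇒  ω_c = 8/11
  ⇒ ω_c¹/ω_r¹ = 8/11
Stage 2: N_ring = 13 + 2·25 = 63
Stage 2: 13(ω_s−ω_c) = −63(ω_r−ω_c),  ω_s=0, ω_r=1
Stage 2: 13(0−ω_c) = −63(1−ω_c)  ⇒  76ω_c = 63  ⇒  ω_c = 63/76
  ⇒ ω_c²/ω_r² = 63/76
Coupling ω_r² = ω_c¹ ⇒ overall = 8/11 × 63/76 = 126/209

126/209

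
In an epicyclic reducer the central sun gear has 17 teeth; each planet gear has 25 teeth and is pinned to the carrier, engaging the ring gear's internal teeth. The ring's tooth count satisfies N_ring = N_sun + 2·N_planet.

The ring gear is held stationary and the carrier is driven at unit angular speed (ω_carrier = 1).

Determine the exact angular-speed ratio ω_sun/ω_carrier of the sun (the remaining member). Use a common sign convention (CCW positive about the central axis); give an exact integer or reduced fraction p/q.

N_ring = 17 + 2·25 = 67
17(ω_s−ω_c) = −67(ω_r−ω_c),  ω_r=0, ω_c=1
ω_s = 1 − (67/17)(0−1) = 84/17
ω_s/ω_c = 84/17

84/17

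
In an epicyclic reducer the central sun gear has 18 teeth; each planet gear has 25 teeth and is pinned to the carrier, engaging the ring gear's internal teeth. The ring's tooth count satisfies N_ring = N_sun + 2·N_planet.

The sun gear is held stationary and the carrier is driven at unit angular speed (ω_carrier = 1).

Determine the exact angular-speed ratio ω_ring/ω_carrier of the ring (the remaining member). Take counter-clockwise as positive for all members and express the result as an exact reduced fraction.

N_ring = 18 + 2·25 = 68
18(ω_s−ω_c) = −68(ω_r−ω_c),  ω_s=0, ω_c=1
ω_r = 1 − (18/68)(0−1) = 43/34
ω_r/ω_c = 43/34

43/34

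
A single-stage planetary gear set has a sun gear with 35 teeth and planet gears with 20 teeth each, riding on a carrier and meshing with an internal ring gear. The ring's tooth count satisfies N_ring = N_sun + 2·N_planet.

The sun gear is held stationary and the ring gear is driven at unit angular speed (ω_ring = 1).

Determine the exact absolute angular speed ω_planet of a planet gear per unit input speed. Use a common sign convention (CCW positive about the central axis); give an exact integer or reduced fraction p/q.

15/8

N_ring = 35 + 2·20 = 75
35(ω_s−ω_c) = −75(ω_r−ω_c),  ω_s=0, ω_r=1
35(0−ω_c) = −75(1−ω_c)  ⇒  110ω_c = 75  ⇒  ω_c = 15/22
sun–planet: 35·(0−15/22) = −20·(ω_p−ω_c)  ⇒  ω_p−ω_c = −(35/20)·(-15/22) = 105/88
ω_p = 15/22 + 105/88 = 15/8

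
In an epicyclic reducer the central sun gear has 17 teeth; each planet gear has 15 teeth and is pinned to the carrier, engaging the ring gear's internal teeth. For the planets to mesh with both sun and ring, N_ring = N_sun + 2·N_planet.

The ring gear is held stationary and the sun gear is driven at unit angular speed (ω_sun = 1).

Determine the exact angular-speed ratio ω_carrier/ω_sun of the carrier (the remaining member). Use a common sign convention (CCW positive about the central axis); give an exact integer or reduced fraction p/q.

17/64

N_ring = 17 + 2·15 = 47
17(ω_s−ω_c) = −47(ω_r−ω_c),  ω_r=0, ω_s=1
17(1−ω_c) = −47(0−ω_c)  ⇒  64ω_c = 17  ⇒  ω_c = 17/64
ω_c/ω_s = 17/64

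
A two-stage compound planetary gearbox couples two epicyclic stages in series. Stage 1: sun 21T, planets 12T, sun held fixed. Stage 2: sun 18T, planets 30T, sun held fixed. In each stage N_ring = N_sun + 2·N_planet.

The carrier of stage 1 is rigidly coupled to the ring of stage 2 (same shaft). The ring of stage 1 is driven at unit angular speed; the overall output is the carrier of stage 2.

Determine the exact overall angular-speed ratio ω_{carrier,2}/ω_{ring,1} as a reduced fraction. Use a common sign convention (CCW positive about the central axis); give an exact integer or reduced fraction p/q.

Stage 1: N_ring = 21 + 2·12 = 45
Stage 1: 21(ω_s−ω_c) = −45(ω_r−ω_c),  ω_s=0, ω_r=1
Stage 1: 21(0−ω_c) = −45(1−ω_c)  ⇒  66ω_c = 45  ⇒  ω_c = 15/22
  ⇒ ω_c¹/ω_r¹ = 15/22
Stage 2: N_ring = 18 + 2·30 = 78
Stage 2: 18(ω_s−ω_c) = −78(ω_r−ω_c),  ω_s=0, ω_r=1
Stage 2: 18(0−ω_c) = −78(1−ω_c)  ⇒  96ω_c = 78  ⇒  ω_c = 13/16
  ⇒ ω_c²/ω_r² = 13/16
Coupling ω_r² = ω_c¹ ⇒ overall = 15/22 × 13/16 = 195/352

195/352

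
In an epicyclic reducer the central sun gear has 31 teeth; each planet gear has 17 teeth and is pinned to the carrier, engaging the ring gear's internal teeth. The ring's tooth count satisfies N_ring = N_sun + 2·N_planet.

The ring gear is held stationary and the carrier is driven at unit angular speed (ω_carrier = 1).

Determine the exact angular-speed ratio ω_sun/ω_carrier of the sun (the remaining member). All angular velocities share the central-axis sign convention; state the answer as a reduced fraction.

96/31

N_ring = 31 + 2·17 = 65
31(ω_s−ω_c) = −65(ω_r−ω_c),  ω_r=0, ω_c=1
ω_s = 1 − (65/31)(0−1) = 96/31
ω_s/ω_c = 96/31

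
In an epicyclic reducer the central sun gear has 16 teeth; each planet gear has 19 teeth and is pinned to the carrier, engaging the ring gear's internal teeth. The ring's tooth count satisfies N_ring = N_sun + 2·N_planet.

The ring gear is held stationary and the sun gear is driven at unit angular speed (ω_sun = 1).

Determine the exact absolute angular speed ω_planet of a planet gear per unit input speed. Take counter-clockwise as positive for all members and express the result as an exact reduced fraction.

N_ring = 16 + 2·19 = 54
16(ω_s−ω_c) = −54(ω_r−ω_c),  ω_r=0, ω_s=1
16(1−ω_c) = −54(0−ω_c)  ⇒  70ω_c = 16  ⇒  ω_c = 8/35
sun–planet: 16·(1−8/35) = −19·(ω_p−ω_c)  ⇒  ω_p−ω_c = −(16/19)·(27/35) = -432/665
ω_p = 8/35 − 432/665 = -8/19

-8/19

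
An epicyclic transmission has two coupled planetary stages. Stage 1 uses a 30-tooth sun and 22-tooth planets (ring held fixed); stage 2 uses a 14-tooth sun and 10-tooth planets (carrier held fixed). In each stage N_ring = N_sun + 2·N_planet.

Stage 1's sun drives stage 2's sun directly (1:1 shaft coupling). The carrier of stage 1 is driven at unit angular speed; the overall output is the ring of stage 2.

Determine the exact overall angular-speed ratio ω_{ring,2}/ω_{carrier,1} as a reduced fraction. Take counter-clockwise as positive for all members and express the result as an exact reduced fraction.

Stage 1: N_ring = 30 + 2·22 = 74
Stage 1: 30(ω_s−ω_c) = −74(ω_r−ω_c),  ω_r=0, ω_c=1
Stage 1: ω_s = 1 − (74/30)(0−1) = 52/15
  ⇒ ω_s¹/ω_c¹ = 52/15
Stage 2: N_ring = 14 + 2·10 = 34
Stage 2: 14(ω_s−ω_c) = −34(ω_r−ω_c),  ω_c=0, ω_s=1
Stage 2: ω_r = 0 − (14/34)(1−0) = -7/17
  ⇒ ω_r²/ω_s² = -7/17
Coupling ω_s² = ω_s¹ ⇒ overall = 52/15 × -7/17 = -364/255

-364/255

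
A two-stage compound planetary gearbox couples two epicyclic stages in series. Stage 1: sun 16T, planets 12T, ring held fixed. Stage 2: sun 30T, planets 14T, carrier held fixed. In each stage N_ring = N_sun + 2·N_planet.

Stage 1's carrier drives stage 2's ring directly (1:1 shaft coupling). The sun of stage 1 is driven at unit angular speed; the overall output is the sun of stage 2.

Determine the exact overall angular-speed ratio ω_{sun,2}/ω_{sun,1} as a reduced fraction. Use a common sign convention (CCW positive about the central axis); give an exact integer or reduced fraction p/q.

-58/105

Stage 1: N_ring = 16 + 2·12 = 40
Stage 1: 16(ω_s−ω_c) = −40(ω_r−ω_c),  ω_r=0, ω_s=1
Stage 1: 16(1−ω_c) = −40(0−ω_c)  ⇒  56ω_c = 16  ⇒  ω_c = 2/7
  ⇒ ω_c¹/ω_s¹ = 2/7
Stage 2: N_ring = 30 + 2·14 = 58
Stage 2: 30(ω_s−ω_c) = −58(ω_r−ω_c),  ω_c=0, ω_r=1
Stage 2: ω_s = 0 − (58/30)(1−0) = -29/15
  ⇒ ω_s²/ω_r² = -29/15
Coupling ω_r² = ω_c¹ ⇒ overall = 2/7 × -29/15 = -58/105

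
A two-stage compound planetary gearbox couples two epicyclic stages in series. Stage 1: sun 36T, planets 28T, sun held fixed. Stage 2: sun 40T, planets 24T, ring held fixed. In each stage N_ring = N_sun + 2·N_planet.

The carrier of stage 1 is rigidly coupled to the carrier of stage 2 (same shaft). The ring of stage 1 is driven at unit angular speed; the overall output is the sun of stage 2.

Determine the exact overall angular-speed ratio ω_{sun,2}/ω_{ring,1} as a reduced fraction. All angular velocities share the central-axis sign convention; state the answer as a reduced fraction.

23/10

Stage 1: N_ring = 36 + 2·28 = 92
Stage 1: 36(ω_s−ω_c) = −92(ω_r−ω_c),  ω_s=0, ω_r=1
Stage 1: 36(0−ω_c) = −92(1−ω_c)  ⇒  128ω_c = 92  ⇒  ω_c = 23/32
  ⇒ ω_c¹/ω_r¹ = 23/32
Stage 2: N_ring = 40 + 2·24 = 88
Stage 2: 40(ω_s−ω_c) = −88(ω_r−ω_c),  ω_r=0, ω_c=1
Stage 2: ω_s = 1 − (88/40)(0−1) = 16/5
  ⇒ ω_s²/ω_c² = 16/5
Coupling ω_c² = ω_c¹ ⇒ overall = 23/32 × 16/5 = 23/10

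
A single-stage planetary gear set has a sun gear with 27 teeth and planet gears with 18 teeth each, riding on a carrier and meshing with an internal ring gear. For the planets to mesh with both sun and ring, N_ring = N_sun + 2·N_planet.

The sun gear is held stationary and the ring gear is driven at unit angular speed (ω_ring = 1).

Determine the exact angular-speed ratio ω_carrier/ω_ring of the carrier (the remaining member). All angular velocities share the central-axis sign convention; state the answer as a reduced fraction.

7/10

N_ring = 27 + 2·18 = 63
27(ω_s−ω_c) = −63(ω_r−ω_c),  ω_s=0, ω_r=1
27(0−ω_c) = −63(1−ω_c)  ⇒  90ω_c = 63  ⇒  ω_c = 7/10
ω_c/ω_r = 7/10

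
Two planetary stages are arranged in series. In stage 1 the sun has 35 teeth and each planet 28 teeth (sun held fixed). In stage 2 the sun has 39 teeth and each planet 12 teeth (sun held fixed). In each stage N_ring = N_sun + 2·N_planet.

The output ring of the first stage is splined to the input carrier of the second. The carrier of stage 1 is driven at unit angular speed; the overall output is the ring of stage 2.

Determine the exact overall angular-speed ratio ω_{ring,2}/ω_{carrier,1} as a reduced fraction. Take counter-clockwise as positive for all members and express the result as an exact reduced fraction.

Stage 1: N_ring = 35 + 2·28 = 91
Stage 1: 35(ω_s−ω_c) = −91(ω_r−ω_c),  ω_s=0, ω_c=1
Stage 1: ω_r = 1 − (35/91)(0−1) = 18/13
  ⇒ ω_r¹/ω_c¹ = 18/13
Stage 2: N_ring = 39 + 2·12 = 63
Stage 2: 39(ω_s−ω_c) = −63(ω_r−ω_c),  ω_s=0, ω_c=1
Stage 2: ω_r = 1 − (39/63)(0−1) = 34/21
  ⇒ ω_r²/ω_c² = 34/21
Coupling ω_c² = ω_r¹ ⇒ overall = 18/13 × 34/21 = 204/91

204/91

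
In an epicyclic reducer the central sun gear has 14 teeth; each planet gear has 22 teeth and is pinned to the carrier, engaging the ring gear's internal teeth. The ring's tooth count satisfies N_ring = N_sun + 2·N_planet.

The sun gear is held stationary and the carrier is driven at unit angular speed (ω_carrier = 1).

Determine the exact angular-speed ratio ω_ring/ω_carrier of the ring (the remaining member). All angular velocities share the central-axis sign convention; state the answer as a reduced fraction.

N_ring = 14 + 2·22 = 58
14(ω_s−ω_c) = −58(ω_r−ω_c),  ω_s=0, ω_c=1
ω_r = 1 − (14/58)(0−1) = 36/29
ω_r/ω_c = 36/29

36/29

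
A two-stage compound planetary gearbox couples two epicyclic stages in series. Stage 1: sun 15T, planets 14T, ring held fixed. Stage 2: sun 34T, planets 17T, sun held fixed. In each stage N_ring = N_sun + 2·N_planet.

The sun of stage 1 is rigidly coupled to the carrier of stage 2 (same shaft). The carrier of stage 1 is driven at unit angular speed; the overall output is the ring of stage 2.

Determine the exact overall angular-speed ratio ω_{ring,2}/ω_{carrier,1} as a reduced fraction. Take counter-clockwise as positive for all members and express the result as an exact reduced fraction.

29/5

Stage 1: N_ring = 15 + 2·14 = 43
Stage 1: 15(ω_s−ω_c) = −43(ω_r−ω_c),  ω_r=0, ω_c=1
Stage 1: ω_s = 1 − (43/15)(0−1) = 58/15
  ⇒ ω_s¹/ω_c¹ = 58/15
Stage 2: N_ring = 34 + 2·17 = 68
Stage 2: 34(ω_s−ω_c) = −68(ω_r−ω_c),  ω_s=0, ω_c=1
Stage 2: ω_r = 1 − (34/68)(0−1) = 3/2
  ⇒ ω_r²/ω_c² = 3/2
Coupling ω_c² = ω_s¹ ⇒ overall = 58/15 × 3/2 = 29/5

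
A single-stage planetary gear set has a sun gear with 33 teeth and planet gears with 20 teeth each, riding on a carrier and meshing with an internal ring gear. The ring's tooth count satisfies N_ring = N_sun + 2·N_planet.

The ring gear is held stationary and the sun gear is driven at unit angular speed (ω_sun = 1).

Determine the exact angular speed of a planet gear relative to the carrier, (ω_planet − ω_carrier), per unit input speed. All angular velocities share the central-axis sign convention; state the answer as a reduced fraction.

-2409/2120

N_ring = 33 + 2·20 = 73
33(ω_s−ω_c) = −73(ω_r−ω_c),  ω_r=0, ω_s=1
33(1−ω_c) = −73(0−ω_c)  ⇒  106ω_c = 33  ⇒  ω_c = 33/106
sun–planet: 33·(1−33/106) = −20·(ω_p−ω_c)  ⇒  ω_p−ω_c = −(33/20)·(73/106) = -2409/2120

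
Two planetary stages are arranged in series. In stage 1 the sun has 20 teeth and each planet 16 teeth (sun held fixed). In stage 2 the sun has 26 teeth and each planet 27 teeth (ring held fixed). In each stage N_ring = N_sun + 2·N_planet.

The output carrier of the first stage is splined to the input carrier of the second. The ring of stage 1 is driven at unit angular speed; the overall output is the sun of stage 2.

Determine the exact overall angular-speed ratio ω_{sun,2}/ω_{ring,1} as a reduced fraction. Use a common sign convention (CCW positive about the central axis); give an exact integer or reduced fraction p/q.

Stage 1: N_ring = 20 + 2·16 = 52
Stage 1: 20(ω_s−ω_c) = −52(ω_r−ω_c),  ω_s=0, ω_r=1
Stage 1: 20(0−ω_c) = −52(1−ω_c)  ⇒  72ω_c = 52  ⇒  ω_c = 13/18
  ⇒ ω_c¹/ω_r¹ = 13/18
Stage 2: N_ring = 26 + 2·27 = 80
Stage 2: 26(ω_s−ω_c) = −80(ω_r−ω_c),  ω_r=0, ω_c=1
Stage 2: ω_s = 1 − (80/26)(0−1) = 53/13
  ⇒ ω_s²/ω_c² = 53/13
Coupling ω_c² = ω_c¹ ⇒ overall = 13/18 × 53/13 = 53/18

53/18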